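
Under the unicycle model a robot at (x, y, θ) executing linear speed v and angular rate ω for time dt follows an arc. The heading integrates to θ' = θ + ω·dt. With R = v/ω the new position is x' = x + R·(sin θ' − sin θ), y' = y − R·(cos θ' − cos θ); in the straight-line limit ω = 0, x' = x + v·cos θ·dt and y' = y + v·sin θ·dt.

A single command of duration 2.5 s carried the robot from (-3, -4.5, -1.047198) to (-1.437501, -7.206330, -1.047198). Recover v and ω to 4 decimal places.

Δθ = -1.047198 − -1.047198 = 0.000000
ω = Δθ/dt = 0.000000/2.5 = 0.0000
ω = 0 → v = (Δx·cos θ + Δy·sin θ)/dt = 1.2500

v = 1.2500, ω = 0.0000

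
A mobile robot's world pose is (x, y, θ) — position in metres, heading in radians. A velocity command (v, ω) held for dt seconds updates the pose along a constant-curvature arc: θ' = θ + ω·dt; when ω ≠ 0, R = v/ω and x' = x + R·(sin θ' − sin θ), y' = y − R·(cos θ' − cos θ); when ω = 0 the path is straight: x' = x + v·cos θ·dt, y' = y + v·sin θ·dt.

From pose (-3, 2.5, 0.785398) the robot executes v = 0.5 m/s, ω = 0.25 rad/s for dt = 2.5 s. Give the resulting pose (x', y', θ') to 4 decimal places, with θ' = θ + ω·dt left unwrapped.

θ' = 0.7854 + 0.25·2.5 = 1.4104
R = v/ω = 0.5/0.25 = 2.0000
x' = -3 + 2.0000·(sin 1.4104 − sin 0.7854) = -2.4399
y' = 2.5 − 2.0000·(cos 1.4104 − cos 0.7854) = 3.5948

(-2.4399, 3.5948, 1.4104)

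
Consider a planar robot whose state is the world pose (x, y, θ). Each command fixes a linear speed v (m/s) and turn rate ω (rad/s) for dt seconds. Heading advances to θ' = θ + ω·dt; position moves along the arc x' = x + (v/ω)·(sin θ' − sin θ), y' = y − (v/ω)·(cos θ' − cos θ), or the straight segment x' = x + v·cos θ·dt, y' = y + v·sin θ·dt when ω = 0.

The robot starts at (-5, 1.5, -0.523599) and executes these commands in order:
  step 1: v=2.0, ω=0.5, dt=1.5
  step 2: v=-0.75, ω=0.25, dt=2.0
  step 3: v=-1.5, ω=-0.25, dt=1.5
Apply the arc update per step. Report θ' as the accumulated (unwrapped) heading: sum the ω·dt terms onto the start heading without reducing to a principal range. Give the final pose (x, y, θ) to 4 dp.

(-5.3411, -0.7625, 0.3514)

step 1: θ'=0.2264 (R=4.0000) → pose (-2.1021, 1.0662, 0.2264)
step 2: θ'=0.7264 (R=-3.0000) → pose (-3.4212, 0.3854, 0.7264)
step 3: θ'=0.3514 (R=6.0000) → pose (-5.3411, -0.7625, 0.3514)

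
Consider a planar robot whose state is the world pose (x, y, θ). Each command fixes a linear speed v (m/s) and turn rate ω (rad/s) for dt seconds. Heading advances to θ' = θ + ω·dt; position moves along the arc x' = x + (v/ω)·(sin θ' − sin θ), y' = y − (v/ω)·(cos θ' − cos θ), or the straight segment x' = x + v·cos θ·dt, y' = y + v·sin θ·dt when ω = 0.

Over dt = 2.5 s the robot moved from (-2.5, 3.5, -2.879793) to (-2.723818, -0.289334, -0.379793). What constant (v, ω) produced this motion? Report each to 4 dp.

Δθ = -0.379793 − -2.879793 = 2.500000
ω = Δθ/dt = 2.500000/2.5 = 1.0000
R = −Δy/(cos θ' − cos θ) = 2.0000
v = R·ω = 2.0000·1.0000 = 2.0000

v = 2.0000, ω = 1.0000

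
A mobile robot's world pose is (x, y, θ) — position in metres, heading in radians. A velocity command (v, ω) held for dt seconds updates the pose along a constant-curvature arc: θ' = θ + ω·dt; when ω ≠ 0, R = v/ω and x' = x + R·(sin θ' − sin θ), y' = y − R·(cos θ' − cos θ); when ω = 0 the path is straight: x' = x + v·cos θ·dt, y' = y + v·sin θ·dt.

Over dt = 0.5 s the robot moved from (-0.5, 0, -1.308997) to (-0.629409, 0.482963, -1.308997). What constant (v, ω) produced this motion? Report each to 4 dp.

Δθ = -1.308997 − -1.308997 = 0.000000
ω = Δθ/dt = 0.000000/0.5 = 0.0000
ω = 0 → v = (Δx·cos θ + Δy·sin θ)/dt = -1.0000

v = -1.0000, ω = 0.0000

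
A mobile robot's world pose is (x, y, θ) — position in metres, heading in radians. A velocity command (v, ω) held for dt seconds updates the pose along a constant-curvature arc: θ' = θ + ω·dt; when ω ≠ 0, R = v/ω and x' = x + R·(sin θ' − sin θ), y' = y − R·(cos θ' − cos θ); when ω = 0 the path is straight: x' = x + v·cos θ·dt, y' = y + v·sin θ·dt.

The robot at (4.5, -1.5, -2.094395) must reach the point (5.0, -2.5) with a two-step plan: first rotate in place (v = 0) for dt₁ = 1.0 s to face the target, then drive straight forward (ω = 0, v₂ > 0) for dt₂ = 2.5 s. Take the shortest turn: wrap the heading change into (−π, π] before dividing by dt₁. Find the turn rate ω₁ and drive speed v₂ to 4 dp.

heading to target = atan2(-2.5−-1.5, 5−4.5) = -1.1071
Δθ = wrap(-1.1071 − -2.0944) = 0.9872; ω₁ = Δθ/dt₁ = 0.9872
distance = √((5−4.5)² + (-2.5−-1.5)²) = 1.1180; v₂ = distance/dt₂ = 0.4472

ω₁ = 0.9872, v₂ = 0.4472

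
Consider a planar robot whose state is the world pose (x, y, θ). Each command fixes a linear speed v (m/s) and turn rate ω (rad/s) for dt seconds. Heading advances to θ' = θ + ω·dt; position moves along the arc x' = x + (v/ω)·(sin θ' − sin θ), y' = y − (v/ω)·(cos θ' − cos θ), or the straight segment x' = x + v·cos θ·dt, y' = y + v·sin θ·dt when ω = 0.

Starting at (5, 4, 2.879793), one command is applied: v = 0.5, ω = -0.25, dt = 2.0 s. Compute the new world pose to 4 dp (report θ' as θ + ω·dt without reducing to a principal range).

(4.1372, 4.4847, 2.3798)

θ' = 2.8798 + -0.25·2.0 = 2.3798
R = v/ω = 0.5/-0.25 = -2.0000
x' = 5 + -2.0000·(sin 2.3798 − sin 2.8798) = 4.1372
y' = 4 − -2.0000·(cos 2.3798 − cos 2.8798) = 4.4847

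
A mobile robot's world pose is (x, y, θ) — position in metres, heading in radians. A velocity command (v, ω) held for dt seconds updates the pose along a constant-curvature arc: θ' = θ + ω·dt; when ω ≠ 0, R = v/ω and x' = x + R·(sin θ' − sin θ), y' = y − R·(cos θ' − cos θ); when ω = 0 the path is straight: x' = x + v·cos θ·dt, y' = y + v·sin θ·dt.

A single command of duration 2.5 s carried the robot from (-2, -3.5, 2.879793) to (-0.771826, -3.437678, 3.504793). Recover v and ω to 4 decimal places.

Δθ = 3.504793 − 2.879793 = 0.625000
ω = Δθ/dt = 0.625000/2.5 = 0.2500
R = Δx/(sin θ' − sin θ) = -2.0000
v = R·ω = -2.0000·0.2500 = -0.5000

v = -0.5000, ω = 0.2500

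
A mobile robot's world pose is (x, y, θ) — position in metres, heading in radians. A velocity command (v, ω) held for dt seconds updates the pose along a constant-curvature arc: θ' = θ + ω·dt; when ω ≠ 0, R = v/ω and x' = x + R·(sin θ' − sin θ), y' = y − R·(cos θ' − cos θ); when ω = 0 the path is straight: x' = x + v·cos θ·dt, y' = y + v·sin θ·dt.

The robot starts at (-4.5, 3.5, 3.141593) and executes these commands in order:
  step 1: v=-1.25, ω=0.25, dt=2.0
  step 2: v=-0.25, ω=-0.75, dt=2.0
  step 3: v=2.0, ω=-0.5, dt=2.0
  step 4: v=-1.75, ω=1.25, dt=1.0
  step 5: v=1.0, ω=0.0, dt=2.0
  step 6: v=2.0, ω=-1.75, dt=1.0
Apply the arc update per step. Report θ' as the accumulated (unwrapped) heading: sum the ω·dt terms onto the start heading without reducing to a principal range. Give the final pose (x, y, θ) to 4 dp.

(-2.9835, 9.3336, 0.6416)

step 1: θ'=3.6416 (R=-5.0000) → pose (-2.1029, 4.1121, 3.6416)
step 2: θ'=2.1416 (R=0.3333) → pose (-1.6626, 3.9997, 2.1416)
step 3: θ'=1.1416 (R=-4.0000) → pose (-1.9339, 7.8255, 1.1416)
step 4: θ'=2.3916 (R=-1.4000) → pose (-1.6152, 6.2185, 2.3916)
step 5: θ'=2.3916 (straight) → pose (-3.0785, 7.5818, 2.3916)
step 6: θ'=0.6416 (R=-1.1429) → pose (-2.9835, 9.3336, 0.6416)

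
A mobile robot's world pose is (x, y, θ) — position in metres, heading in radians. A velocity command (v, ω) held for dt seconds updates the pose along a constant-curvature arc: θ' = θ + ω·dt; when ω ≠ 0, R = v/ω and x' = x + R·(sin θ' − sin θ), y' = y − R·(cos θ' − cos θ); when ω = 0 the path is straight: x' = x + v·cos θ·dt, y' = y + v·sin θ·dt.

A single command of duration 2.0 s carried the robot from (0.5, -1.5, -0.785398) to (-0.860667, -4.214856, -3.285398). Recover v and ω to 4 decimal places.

v = 2.0000, ω = -1.2500

Δθ = -3.285398 − -0.785398 = -2.500000
ω = Δθ/dt = -2.500000/2.0 = -1.2500
R = −Δy/(cos θ' − cos θ) = -1.6000
v = R·ω = -1.6000·-1.2500 = 2.0000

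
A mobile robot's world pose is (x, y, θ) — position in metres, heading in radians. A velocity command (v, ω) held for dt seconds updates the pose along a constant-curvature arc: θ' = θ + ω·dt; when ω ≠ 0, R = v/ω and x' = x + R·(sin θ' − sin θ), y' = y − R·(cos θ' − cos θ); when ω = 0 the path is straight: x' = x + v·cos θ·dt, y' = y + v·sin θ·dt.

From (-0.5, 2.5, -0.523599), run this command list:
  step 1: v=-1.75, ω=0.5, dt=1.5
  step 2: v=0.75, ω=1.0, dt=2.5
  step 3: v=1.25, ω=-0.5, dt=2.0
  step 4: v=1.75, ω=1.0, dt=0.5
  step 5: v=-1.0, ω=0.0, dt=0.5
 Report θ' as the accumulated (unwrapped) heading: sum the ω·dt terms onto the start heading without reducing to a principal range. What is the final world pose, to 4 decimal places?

step 1: θ'=0.2264 (R=-3.5000) → pose (-3.0357, 2.8796, 0.2264)
step 2: θ'=2.7264 (R=0.7500) → pose (-2.9015, 4.2967, 2.7264)
step 3: θ'=1.7264 (R=-2.5000) → pose (-4.3629, 6.1969, 1.7264)
step 4: θ'=2.2264 (R=1.7500) → pose (-4.7045, 6.9925, 2.2264)
step 5: θ'=2.2264 (straight) → pose (-4.3997, 6.5962, 2.2264)

(-4.3997, 6.5962, 2.2264)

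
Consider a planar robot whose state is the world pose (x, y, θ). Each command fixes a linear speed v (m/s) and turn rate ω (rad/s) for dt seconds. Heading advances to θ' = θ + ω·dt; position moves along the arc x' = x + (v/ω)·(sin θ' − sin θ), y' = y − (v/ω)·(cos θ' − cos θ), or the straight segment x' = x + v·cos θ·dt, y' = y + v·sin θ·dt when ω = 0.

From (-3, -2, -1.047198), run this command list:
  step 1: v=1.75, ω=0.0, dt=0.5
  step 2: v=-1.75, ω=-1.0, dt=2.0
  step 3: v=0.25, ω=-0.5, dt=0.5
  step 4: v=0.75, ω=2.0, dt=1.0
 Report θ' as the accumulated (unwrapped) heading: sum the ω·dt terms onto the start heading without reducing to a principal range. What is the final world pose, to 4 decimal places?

step 1: θ'=-1.0472 (straight) → pose (-2.5625, -2.7578, -1.0472)
step 2: θ'=-3.0472 (R=1.7500) → pose (-1.2119, -0.1406, -3.0472)
step 3: θ'=-3.2972 (R=-0.5000) → pose (-1.3365, -0.1367, -3.2972)
step 4: θ'=-1.2972 (R=0.3750) → pose (-1.7557, -0.6085, -1.2972)

(-1.7557, -0.6085, -1.2972)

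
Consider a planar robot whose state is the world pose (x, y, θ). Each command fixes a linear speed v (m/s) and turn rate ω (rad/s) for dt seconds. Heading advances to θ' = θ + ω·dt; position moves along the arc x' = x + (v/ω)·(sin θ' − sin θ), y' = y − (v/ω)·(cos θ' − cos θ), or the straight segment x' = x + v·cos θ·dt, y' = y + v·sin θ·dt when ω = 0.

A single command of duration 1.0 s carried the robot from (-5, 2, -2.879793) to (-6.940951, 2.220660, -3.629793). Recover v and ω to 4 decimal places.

Δθ = -3.629793 − -2.879793 = -0.750000
ω = Δθ/dt = -0.750000/1.0 = -0.7500
R = Δx/(sin θ' − sin θ) = -2.6667
v = R·ω = -2.6667·-0.7500 = 2.0000

v = 2.0000, ω = -0.7500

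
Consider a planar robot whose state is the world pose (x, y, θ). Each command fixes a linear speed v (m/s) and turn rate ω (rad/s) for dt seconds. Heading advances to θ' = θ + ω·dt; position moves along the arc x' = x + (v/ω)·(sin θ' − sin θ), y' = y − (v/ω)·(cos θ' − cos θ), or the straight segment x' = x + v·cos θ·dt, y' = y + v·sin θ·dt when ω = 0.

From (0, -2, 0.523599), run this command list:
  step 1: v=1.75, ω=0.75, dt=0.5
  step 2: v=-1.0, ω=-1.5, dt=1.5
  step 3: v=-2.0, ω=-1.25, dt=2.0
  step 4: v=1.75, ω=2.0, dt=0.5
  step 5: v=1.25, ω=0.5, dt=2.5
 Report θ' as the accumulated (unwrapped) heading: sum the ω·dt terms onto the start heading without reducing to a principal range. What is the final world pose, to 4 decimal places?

step 1: θ'=0.8986 (R=2.3333) → pose (0.6591, -1.4323, 0.8986)
step 2: θ'=-1.3514 (R=0.6667) → pose (-0.5133, -1.1622, -1.3514)
step 3: θ'=-3.8514 (R=1.6000) → pose (2.0911, 0.3996, -3.8514)
step 4: θ'=-2.8514 (R=0.8750) → pose (1.2705, 0.5743, -2.8514)
step 5: θ'=-1.6014 (R=2.5000) → pose (-0.5130, -1.7446, -1.6014)

(-0.5130, -1.7446, -1.6014)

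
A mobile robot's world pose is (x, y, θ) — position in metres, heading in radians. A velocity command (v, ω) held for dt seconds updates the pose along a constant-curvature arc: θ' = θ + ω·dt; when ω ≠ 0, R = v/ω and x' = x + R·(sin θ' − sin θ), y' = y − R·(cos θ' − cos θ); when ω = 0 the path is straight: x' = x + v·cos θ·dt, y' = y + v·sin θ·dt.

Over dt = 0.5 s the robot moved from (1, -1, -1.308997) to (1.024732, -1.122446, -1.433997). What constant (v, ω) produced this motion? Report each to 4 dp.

v = 0.2500, ω = -0.2500

Δθ = -1.433997 − -1.308997 = -0.125000
ω = Δθ/dt = -0.125000/0.5 = -0.2500
R = −Δy/(cos θ' − cos θ) = -1.0000
v = R·ω = -1.0000·-0.2500 = 0.2500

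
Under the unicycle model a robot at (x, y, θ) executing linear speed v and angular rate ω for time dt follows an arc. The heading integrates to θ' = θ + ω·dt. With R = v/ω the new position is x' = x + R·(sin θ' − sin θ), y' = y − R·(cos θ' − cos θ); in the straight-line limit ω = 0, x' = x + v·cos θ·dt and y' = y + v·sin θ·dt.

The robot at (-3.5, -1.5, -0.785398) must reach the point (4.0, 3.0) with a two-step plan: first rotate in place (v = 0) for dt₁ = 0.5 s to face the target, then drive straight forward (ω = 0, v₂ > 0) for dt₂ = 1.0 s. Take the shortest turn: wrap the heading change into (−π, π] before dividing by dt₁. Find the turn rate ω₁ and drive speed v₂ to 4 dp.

ω₁ = 2.6516, v₂ = 8.7464

heading to target = atan2(3−-1.5, 4−-3.5) = 0.5404
Δθ = wrap(0.5404 − -0.7854) = 1.3258; ω₁ = Δθ/dt₁ = 2.6516
distance = √((4−-3.5)² + (3−-1.5)²) = 8.7464; v₂ = distance/dt₂ = 8.7464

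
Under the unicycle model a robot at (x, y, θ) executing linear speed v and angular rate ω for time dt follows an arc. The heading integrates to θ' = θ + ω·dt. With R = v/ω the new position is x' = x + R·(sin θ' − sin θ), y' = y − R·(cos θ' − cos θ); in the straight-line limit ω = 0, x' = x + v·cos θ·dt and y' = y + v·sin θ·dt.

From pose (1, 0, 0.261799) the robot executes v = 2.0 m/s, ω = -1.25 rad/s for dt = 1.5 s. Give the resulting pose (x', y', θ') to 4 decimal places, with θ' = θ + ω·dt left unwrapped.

(3.0127, -1.6133, -1.6132)

θ' = 0.2618 + -1.25·1.5 = -1.6132
R = v/ω = 2.0/-1.25 = -1.6000
x' = 1 + -1.6000·(sin -1.6132 − sin 0.2618) = 3.0127
y' = 0 − -1.6000·(cos -1.6132 − cos 0.2618) = -1.6133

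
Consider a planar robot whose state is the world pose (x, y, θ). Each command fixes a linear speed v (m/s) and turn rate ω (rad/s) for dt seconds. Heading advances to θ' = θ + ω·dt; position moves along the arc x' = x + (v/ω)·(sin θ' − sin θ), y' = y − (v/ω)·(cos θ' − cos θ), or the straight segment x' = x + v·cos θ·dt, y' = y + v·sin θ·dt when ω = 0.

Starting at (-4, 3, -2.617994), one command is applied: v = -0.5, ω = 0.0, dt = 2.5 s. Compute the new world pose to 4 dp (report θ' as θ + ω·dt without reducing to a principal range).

θ' = -2.6180 + 0.0·2.5 = -2.6180
ω = 0 → straight: x' = -4 + -0.5·cos(-2.6180)·2.5 = -2.9175
y' = 3 + -0.5·sin(-2.6180)·2.5 = 3.6250

(-2.9175, 3.6250, -2.6180)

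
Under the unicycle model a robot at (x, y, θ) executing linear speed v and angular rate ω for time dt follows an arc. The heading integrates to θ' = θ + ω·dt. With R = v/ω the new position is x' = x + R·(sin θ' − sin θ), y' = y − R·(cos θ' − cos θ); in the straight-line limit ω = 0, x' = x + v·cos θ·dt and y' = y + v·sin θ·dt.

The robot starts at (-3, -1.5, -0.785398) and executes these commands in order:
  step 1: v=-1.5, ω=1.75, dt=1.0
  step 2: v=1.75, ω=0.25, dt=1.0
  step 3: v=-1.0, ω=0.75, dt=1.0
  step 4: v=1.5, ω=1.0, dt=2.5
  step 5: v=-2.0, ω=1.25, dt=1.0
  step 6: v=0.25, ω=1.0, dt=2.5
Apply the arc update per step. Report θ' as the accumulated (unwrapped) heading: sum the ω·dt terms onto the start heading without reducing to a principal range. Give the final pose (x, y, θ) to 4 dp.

(-6.6448, 0.7848, 8.2146)

step 1: θ'=0.9646 (R=-0.8571) → pose (-4.3105, -1.6177, 0.9646)
step 2: θ'=1.2146 (R=7.0000) → pose (-3.5027, -0.0705, 1.2146)
step 3: θ'=1.9646 (R=-1.3333) → pose (-3.4843, -1.0471, 1.9646)
step 4: θ'=4.4646 (R=1.5000) → pose (-6.3237, -1.2547, 4.4646)
step 5: θ'=5.7146 (R=-1.6000) → pose (-7.0133, 0.4860, 5.7146)
step 6: θ'=8.2146 (R=0.2500) → pose (-6.6448, 0.7848, 8.2146)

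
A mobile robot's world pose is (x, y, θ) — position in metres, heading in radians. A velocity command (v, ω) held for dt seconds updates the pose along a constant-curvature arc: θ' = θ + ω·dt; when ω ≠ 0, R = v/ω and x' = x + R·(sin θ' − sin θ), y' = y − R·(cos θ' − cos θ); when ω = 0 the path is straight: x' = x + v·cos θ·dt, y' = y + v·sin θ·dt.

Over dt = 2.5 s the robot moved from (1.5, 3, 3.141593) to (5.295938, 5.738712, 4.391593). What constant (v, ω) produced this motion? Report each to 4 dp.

Δθ = 4.391593 − 3.141593 = 1.250000
ω = Δθ/dt = 1.250000/2.5 = 0.5000
R = Δx/(sin θ' − sin θ) = -4.0000
v = R·ω = -4.0000·0.5000 = -2.0000

v = -2.0000, ω = 0.5000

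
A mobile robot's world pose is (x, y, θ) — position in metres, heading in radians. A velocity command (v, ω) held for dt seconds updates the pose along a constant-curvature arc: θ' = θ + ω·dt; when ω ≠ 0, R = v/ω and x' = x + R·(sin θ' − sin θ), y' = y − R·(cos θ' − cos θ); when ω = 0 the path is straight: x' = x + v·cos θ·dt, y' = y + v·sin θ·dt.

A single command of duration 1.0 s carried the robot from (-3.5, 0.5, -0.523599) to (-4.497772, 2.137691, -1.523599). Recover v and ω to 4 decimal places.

Δθ = -1.523599 − -0.523599 = -1.000000
ω = Δθ/dt = -1.000000/1.0 = -1.0000
R = −Δy/(cos θ' − cos θ) = 2.0000
v = R·ω = 2.0000·-1.0000 = -2.0000

v = -2.0000, ω = -1.0000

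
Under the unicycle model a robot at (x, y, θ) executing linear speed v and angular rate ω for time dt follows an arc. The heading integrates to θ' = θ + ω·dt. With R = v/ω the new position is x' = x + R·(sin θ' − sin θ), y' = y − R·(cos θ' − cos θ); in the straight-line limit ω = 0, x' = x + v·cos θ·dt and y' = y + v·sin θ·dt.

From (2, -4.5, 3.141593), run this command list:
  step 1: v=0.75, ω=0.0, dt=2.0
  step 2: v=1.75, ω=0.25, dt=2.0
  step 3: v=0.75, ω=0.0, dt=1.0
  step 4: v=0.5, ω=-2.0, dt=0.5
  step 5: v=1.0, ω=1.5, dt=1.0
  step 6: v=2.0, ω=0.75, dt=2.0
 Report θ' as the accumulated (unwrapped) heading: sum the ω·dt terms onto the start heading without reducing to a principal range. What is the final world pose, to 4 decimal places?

step 1: θ'=3.1416 (straight) → pose (0.5000, -4.5000, 3.1416)
step 2: θ'=3.6416 (R=7.0000) → pose (-2.8560, -5.3569, 3.6416)
step 3: θ'=3.6416 (straight) → pose (-3.5142, -5.7165, 3.6416)
step 4: θ'=2.6416 (R=-0.2500) → pose (-3.7539, -5.7165, 2.6416)
step 5: θ'=4.1416 (R=0.6667) → pose (-4.6345, -5.9413, 4.1416)
step 6: θ'=5.6416 (R=2.6667) → pose (-3.9865, -9.5185, 5.6416)

(-3.9865, -9.5185, 5.6416)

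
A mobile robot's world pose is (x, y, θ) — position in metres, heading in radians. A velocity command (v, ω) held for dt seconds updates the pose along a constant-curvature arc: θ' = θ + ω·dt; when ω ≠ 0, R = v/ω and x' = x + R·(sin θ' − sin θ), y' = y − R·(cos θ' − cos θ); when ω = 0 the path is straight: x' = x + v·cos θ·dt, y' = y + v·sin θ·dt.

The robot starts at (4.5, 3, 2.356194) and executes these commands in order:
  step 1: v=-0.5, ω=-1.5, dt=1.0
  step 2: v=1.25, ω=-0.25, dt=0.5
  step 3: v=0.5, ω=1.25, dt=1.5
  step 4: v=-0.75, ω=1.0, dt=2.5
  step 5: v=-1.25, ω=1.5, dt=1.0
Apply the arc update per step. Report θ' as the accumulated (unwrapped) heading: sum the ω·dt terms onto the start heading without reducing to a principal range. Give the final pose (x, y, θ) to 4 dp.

(4.9322, 5.0362, 6.6062)

step 1: θ'=0.8562 (R=0.3333) → pose (4.5161, 2.5459, 0.8562)
step 2: θ'=0.7312 (R=-5.0000) → pose (4.9541, 2.9912, 0.7312)
step 3: θ'=2.6062 (R=0.4000) → pose (4.8910, 3.6329, 2.6062)
step 4: θ'=5.1062 (R=-0.7500) → pose (5.9663, 4.5658, 5.1062)
step 5: θ'=6.6062 (R=-0.8333) → pose (4.9322, 5.0362, 6.6062)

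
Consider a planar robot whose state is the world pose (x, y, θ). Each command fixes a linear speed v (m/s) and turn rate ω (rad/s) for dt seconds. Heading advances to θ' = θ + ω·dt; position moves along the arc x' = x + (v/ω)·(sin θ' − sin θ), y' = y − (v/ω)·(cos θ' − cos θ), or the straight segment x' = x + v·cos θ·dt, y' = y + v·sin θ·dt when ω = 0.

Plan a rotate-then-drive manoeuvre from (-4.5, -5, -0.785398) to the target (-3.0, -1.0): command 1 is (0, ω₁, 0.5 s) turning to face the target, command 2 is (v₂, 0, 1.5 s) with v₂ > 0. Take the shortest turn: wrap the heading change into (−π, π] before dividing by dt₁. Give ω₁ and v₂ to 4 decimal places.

heading to target = atan2(-1−-5, -3−-4.5) = 1.2120
Δθ = wrap(1.2120 − -0.7854) = 1.9974; ω₁ = Δθ/dt₁ = 3.9948
distance = √((-3−-4.5)² + (-1−-5)²) = 4.2720; v₂ = distance/dt₂ = 2.8480

ω₁ = 3.9948, v₂ = 2.8480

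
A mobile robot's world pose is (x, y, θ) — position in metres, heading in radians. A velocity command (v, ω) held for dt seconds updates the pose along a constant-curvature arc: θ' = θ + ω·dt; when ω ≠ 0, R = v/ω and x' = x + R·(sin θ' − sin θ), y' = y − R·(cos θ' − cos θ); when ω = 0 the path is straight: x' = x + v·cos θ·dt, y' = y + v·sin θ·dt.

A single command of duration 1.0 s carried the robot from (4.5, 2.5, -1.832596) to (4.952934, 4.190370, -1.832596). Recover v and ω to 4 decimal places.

Δθ = -1.832596 − -1.832596 = 0.000000
ω = Δθ/dt = 0.000000/1.0 = 0.0000
ω = 0 → v = (Δx·cos θ + Δy·sin θ)/dt = -1.7500

v = -1.7500, ω = 0.0000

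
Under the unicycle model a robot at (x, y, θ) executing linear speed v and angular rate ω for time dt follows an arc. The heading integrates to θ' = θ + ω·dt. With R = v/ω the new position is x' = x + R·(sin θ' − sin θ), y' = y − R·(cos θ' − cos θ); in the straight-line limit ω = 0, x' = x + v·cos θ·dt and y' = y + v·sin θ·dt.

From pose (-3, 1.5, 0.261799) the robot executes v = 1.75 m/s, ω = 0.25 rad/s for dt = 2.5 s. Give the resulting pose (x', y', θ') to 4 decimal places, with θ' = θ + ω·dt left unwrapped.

θ' = 0.2618 + 0.25·2.5 = 0.8868
R = v/ω = 1.75/0.25 = 7.0000
x' = -3 + 7.0000·(sin 0.8868 − sin 0.2618) = 0.6136
y' = 1.5 − 7.0000·(cos 0.8868 − cos 0.2618) = 3.8382

(0.6136, 3.8382, 0.8868)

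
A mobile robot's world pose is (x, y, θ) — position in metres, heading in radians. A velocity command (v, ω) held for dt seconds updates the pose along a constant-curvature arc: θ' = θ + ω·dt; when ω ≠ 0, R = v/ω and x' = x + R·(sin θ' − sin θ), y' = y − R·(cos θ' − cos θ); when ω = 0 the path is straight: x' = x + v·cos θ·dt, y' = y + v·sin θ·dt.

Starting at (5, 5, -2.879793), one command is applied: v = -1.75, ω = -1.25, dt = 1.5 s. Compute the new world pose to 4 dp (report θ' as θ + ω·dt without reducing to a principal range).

(6.7611, 3.5884, -4.7548)

θ' = -2.8798 + -1.25·1.5 = -4.7548
R = v/ω = -1.75/-1.25 = 1.4000
x' = 5 + 1.4000·(sin -4.7548 − sin -2.8798) = 6.7611
y' = 5 − 1.4000·(cos -4.7548 − cos -2.8798) = 3.5884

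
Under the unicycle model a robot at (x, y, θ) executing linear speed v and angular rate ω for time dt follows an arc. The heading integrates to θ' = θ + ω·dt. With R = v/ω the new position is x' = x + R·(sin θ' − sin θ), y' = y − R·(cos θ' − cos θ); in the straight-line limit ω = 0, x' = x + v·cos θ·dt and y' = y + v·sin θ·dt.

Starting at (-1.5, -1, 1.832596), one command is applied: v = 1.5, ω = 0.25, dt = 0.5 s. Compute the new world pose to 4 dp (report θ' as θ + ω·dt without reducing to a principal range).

θ' = 1.8326 + 0.25·0.5 = 1.9576
R = v/ω = 1.5/0.25 = 6.0000
x' = -1.5 + 6.0000·(sin 1.9576 − sin 1.8326) = -1.7388
y' = -1 − 6.0000·(cos 1.9576 − cos 1.8326) = -0.2896

(-1.7388, -0.2896, 1.9576)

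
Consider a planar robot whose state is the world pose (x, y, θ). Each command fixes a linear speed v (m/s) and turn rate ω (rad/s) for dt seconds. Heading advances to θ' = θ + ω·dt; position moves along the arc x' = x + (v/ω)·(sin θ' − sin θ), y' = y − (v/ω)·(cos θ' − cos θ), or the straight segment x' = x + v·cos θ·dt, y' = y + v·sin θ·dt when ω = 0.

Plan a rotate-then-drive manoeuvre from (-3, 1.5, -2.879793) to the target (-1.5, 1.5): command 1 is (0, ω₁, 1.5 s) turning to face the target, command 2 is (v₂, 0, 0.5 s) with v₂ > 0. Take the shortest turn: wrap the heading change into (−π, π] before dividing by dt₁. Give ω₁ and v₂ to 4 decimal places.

heading to target = atan2(1.5−1.5, -1.5−-3) = 0.0000
Δθ = wrap(0.0000 − -2.8798) = 2.8798; ω₁ = Δθ/dt₁ = 1.9199
distance = √((-1.5−-3)² + (1.5−1.5)²) = 1.5000; v₂ = distance/dt₂ = 3.0000

ω₁ = 1.9199, v₂ = 3.0000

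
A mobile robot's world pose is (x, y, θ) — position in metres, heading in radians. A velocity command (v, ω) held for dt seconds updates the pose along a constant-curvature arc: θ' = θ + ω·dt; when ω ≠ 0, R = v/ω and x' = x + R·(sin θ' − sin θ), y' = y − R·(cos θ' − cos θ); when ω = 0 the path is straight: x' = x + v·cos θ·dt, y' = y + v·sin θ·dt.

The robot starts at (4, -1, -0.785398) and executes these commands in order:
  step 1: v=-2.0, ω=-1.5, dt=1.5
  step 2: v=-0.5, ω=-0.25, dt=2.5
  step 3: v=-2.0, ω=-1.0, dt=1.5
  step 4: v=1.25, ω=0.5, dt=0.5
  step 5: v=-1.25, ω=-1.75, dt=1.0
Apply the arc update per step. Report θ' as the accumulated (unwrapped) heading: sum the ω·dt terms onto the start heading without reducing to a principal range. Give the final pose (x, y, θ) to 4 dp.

step 1: θ'=-3.0354 (R=1.3333) → pose (4.8015, 1.2686, -3.0354)
step 2: θ'=-3.6604 (R=2.0000) → pose (6.0052, 1.0167, -3.6604)
step 3: θ'=-5.1604 (R=2.0000) → pose (6.8161, -1.5864, -5.1604)
step 4: θ'=-4.9104 (R=2.5000) → pose (7.0140, -0.9953, -4.9104)
step 5: θ'=-6.6604 (R=0.7143) → pose (6.0505, -1.5189, -6.6604)

(6.0505, -1.5189, -6.6604)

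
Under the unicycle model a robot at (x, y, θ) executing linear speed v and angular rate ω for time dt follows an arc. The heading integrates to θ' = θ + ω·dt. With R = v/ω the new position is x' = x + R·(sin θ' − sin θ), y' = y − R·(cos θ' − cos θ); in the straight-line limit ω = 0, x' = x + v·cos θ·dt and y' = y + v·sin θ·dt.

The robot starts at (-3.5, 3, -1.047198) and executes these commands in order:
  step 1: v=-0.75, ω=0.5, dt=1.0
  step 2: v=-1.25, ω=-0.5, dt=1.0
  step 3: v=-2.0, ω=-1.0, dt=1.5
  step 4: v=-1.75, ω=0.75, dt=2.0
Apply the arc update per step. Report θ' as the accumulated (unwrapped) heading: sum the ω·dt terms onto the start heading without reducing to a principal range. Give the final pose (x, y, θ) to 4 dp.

step 1: θ'=-0.5472 (R=-1.5000) → pose (-4.0186, 3.5310, -0.5472)
step 2: θ'=-1.0472 (R=2.5000) → pose (-4.8829, 4.4159, -1.0472)
step 3: θ'=-2.5472 (R=2.0000) → pose (-4.2709, 7.0729, -2.5472)
step 4: θ'=-1.0472 (R=-2.3333) → pose (-3.5568, 10.1727, -1.0472)

(-3.5568, 10.1727, -1.0472)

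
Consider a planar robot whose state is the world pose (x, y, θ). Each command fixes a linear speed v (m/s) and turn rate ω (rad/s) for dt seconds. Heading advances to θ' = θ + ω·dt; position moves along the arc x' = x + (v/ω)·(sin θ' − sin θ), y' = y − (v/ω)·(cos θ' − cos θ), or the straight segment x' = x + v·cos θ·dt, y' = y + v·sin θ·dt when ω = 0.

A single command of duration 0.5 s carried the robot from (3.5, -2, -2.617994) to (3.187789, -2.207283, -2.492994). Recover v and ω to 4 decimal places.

v = 0.7500, ω = 0.2500

Δθ = -2.492994 − -2.617994 = 0.125000
ω = Δθ/dt = 0.125000/0.5 = 0.2500
R = Δx/(sin θ' − sin θ) = 3.0000
v = R·ω = 3.0000·0.2500 = 0.7500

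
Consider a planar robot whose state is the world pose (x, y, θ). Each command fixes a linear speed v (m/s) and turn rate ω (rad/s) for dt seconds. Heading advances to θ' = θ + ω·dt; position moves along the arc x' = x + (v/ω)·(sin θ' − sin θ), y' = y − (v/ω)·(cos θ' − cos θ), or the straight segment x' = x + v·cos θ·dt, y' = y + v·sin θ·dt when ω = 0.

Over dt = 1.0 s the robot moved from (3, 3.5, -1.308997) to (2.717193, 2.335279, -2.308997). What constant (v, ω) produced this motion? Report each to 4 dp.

v = 1.2500, ω = -1.0000

Δθ = -2.308997 − -1.308997 = -1.000000
ω = Δθ/dt = -1.000000/1.0 = -1.0000
R = −Δy/(cos θ' − cos θ) = -1.2500
v = R·ω = -1.2500·-1.0000 = 1.2500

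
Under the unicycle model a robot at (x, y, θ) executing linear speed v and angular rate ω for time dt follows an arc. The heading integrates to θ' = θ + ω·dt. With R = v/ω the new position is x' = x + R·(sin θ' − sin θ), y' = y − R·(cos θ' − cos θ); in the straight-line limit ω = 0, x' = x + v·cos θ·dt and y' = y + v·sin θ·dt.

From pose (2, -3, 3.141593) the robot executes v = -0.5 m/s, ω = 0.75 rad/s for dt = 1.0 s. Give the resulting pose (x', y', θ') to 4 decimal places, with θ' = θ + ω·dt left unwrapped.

(2.4544, -2.8211, 3.8916)

θ' = 3.1416 + 0.75·1.0 = 3.8916
R = v/ω = -0.5/0.75 = -0.6667
x' = 2 + -0.6667·(sin 3.8916 − sin 3.1416) = 2.4544
y' = -3 − -0.6667·(cos 3.8916 − cos 3.1416) = -2.8211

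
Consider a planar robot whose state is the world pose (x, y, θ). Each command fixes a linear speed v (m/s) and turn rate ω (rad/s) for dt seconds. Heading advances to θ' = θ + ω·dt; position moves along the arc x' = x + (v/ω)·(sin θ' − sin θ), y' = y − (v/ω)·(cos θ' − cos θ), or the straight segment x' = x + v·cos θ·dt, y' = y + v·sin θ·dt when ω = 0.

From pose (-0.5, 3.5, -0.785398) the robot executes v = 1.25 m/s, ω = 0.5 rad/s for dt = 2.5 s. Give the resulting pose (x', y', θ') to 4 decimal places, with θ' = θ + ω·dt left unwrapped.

θ' = -0.7854 + 0.5·2.5 = 0.4646
R = v/ω = 1.25/0.5 = 2.5000
x' = -0.5 + 2.5000·(sin 0.4646 − sin -0.7854) = 2.3879
y' = 3.5 − 2.5000·(cos 0.4646 − cos -0.7854) = 3.0328

(2.3879, 3.0328, 0.4646)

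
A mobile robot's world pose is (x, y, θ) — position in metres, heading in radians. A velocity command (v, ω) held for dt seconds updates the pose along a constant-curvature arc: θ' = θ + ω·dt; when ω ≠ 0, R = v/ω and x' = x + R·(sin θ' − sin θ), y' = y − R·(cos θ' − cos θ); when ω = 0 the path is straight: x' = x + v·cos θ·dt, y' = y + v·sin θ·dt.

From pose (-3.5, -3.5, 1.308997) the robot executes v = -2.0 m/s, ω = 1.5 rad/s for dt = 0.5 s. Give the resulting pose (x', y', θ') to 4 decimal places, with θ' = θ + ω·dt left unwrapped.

θ' = 1.3090 + 1.5·0.5 = 2.0590
R = v/ω = -2.0/1.5 = -1.3333
x' = -3.5 + -1.3333·(sin 2.0590 − sin 1.3090) = -3.3897
y' = -3.5 − -1.3333·(cos 2.0590 − cos 1.3090) = -4.4705

(-3.3897, -4.4705, 2.0590)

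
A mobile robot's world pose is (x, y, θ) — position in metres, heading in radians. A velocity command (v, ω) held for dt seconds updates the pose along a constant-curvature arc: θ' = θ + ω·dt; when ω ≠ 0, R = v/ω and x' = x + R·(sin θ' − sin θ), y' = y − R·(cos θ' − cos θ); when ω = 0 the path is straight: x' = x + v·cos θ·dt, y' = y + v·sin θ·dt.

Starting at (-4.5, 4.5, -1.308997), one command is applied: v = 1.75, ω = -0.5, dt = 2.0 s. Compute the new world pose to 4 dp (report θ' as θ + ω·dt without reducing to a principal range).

(-5.2919, 1.2388, -2.3090)

θ' = -1.3090 + -0.5·2.0 = -2.3090
R = v/ω = 1.75/-0.5 = -3.5000
x' = -4.5 + -3.5000·(sin -2.3090 − sin -1.3090) = -5.2919
y' = 4.5 − -3.5000·(cos -2.3090 − cos -1.3090) = 1.2388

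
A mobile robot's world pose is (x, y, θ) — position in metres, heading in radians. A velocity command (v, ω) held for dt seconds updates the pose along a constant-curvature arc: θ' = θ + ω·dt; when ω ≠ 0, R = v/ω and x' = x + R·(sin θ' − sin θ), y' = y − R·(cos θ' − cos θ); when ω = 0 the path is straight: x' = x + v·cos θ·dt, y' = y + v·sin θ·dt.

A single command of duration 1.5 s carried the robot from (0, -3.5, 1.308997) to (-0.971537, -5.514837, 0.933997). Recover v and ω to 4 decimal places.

v = -1.5000, ω = -0.2500

Δθ = 0.933997 − 1.308997 = -0.375000
ω = Δθ/dt = -0.375000/1.5 = -0.2500
R = −Δy/(cos θ' − cos θ) = 6.0000
v = R·ω = 6.0000·-0.2500 = -1.5000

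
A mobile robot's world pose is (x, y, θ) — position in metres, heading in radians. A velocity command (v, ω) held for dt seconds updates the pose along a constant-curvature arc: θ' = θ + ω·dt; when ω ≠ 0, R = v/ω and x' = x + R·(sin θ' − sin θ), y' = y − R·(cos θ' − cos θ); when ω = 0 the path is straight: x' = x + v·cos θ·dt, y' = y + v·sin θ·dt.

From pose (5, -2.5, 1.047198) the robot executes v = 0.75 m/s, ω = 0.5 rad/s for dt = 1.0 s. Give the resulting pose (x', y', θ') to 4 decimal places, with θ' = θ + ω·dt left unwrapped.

(5.2005, -1.7854, 1.5472)

θ' = 1.0472 + 0.5·1.0 = 1.5472
R = v/ω = 0.75/0.5 = 1.5000
x' = 5 + 1.5000·(sin 1.5472 − sin 1.0472) = 5.2005
y' = -2.5 − 1.5000·(cos 1.5472 − cos 1.0472) = -1.7854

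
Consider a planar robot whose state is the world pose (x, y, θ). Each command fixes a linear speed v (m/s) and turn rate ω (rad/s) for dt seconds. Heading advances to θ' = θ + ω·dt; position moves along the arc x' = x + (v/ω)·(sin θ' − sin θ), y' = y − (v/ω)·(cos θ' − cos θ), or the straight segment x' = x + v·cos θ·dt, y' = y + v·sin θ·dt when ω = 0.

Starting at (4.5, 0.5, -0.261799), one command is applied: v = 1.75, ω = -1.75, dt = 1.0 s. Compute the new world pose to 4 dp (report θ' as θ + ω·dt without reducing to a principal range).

(5.1455, -0.8928, -2.0118)

θ' = -0.2618 + -1.75·1.0 = -2.0118
R = v/ω = 1.75/-1.75 = -1.0000
x' = 4.5 + -1.0000·(sin -2.0118 − sin -0.2618) = 5.1455
y' = 0.5 − -1.0000·(cos -2.0118 − cos -0.2618) = -0.8928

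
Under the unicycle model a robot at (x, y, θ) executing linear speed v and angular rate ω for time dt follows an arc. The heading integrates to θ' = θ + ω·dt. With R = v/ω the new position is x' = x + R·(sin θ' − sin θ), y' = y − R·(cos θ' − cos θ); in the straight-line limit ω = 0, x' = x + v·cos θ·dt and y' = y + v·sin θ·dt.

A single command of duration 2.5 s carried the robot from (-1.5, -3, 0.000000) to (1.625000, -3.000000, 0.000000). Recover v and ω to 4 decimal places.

Δθ = 0.000000 − 0.000000 = 0.000000
ω = Δθ/dt = 0.000000/2.5 = 0.0000
ω = 0 → v = (Δx·cos θ + Δy·sin θ)/dt = 1.2500

v = 1.2500, ω = 0.0000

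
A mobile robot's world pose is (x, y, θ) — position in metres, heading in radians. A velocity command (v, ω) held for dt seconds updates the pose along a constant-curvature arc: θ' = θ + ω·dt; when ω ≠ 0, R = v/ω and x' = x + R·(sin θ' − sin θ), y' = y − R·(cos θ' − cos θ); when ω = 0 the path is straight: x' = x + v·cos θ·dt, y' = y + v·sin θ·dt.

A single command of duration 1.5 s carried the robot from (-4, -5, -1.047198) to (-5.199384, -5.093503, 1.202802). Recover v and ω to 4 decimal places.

v = -1.0000, ω = 1.5000

Δθ = 1.202802 − -1.047198 = 2.250000
ω = Δθ/dt = 2.250000/1.5 = 1.5000
R = Δx/(sin θ' − sin θ) = -0.6667
v = R·ω = -0.6667·1.5000 = -1.0000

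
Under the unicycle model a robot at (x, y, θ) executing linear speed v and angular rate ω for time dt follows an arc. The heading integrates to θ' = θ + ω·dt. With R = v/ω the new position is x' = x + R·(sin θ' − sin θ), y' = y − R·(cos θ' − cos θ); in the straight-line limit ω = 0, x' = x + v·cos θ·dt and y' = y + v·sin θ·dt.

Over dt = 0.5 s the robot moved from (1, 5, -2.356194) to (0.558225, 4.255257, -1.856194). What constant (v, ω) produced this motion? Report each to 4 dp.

v = 1.7500, ω = 1.0000

Δθ = -1.856194 − -2.356194 = 0.500000
ω = Δθ/dt = 0.500000/0.5 = 1.0000
R = −Δy/(cos θ' − cos θ) = 1.7500
v = R·ω = 1.7500·1.0000 = 1.7500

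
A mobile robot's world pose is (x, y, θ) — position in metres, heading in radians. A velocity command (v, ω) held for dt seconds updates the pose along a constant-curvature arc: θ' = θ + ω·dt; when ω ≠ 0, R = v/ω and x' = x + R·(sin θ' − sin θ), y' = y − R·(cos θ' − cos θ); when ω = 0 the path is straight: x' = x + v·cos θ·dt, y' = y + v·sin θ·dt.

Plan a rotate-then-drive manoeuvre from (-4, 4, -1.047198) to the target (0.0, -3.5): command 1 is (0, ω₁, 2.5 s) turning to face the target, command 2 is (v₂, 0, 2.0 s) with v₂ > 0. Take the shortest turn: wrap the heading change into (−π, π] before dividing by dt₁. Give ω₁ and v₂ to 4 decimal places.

heading to target = atan2(-3.5−4, 0−-4) = -1.0808
Δθ = wrap(-1.0808 − -1.0472) = -0.0336; ω₁ = Δθ/dt₁ = -0.0135
distance = √((0−-4)² + (-3.5−4)²) = 8.5000; v₂ = distance/dt₂ = 4.2500

ω₁ = -0.0135, v₂ = 4.2500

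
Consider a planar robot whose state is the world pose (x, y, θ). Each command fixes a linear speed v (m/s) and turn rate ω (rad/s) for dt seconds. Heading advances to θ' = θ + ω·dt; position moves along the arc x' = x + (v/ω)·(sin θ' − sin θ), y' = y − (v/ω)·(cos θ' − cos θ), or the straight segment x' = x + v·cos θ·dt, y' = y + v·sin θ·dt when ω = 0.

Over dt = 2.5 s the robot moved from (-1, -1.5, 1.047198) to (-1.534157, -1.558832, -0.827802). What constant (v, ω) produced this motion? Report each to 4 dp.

Δθ = -0.827802 − 1.047198 = -1.875000
ω = Δθ/dt = -1.875000/2.5 = -0.7500
R = Δx/(sin θ' − sin θ) = 0.3333
v = R·ω = 0.3333·-0.7500 = -0.2500

v = -0.2500, ω = -0.7500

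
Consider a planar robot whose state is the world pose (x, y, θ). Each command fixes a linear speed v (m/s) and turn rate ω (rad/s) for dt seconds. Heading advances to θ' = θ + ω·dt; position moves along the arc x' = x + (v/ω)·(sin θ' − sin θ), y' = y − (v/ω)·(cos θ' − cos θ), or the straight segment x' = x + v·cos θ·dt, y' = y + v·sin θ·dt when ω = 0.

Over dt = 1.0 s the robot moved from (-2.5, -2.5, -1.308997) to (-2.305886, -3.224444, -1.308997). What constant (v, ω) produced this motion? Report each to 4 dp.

v = 0.7500, ω = 0.0000

Δθ = -1.308997 − -1.308997 = 0.000000
ω = Δθ/dt = 0.000000/1.0 = 0.0000
ω = 0 → v = (Δx·cos θ + Δy·sin θ)/dt = 0.7500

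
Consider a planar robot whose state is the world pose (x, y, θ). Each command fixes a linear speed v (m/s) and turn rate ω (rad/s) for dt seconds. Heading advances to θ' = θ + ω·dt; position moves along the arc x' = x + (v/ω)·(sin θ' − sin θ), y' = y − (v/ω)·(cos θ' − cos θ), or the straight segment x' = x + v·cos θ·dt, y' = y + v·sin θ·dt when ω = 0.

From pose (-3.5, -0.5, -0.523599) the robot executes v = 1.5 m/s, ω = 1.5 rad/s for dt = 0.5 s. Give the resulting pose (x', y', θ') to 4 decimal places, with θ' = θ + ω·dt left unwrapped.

(-2.7755, -0.6085, 0.2264)

θ' = -0.5236 + 1.5·0.5 = 0.2264
R = v/ω = 1.5/1.5 = 1.0000
x' = -3.5 + 1.0000·(sin 0.2264 − sin -0.5236) = -2.7755
y' = -0.5 − 1.0000·(cos 0.2264 − cos -0.5236) = -0.6085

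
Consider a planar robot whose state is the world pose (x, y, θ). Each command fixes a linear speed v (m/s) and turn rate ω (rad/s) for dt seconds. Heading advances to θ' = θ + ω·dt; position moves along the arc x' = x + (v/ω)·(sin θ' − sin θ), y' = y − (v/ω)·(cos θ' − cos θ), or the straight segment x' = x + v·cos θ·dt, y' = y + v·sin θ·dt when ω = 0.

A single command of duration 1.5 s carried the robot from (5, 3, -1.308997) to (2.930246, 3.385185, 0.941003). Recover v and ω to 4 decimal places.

v = -1.7500, ω = 1.5000

Δθ = 0.941003 − -1.308997 = 2.250000
ω = Δθ/dt = 2.250000/1.5 = 1.5000
R = Δx/(sin θ' − sin θ) = -1.1667
v = R·ω = -1.1667·1.5000 = -1.7500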